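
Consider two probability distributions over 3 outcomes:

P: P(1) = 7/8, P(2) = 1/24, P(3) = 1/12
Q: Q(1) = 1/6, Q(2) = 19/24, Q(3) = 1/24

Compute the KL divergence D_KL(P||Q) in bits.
1.9996 bits

D_KL(P||Q) = Σ P(x) log₂(P(x)/Q(x))

Computing term by term:
  P(1)·log₂(P(1)/Q(1)) = (7/8)·log₂((7/8)/(1/6)) = 2.09328
  P(2)·log₂(P(2)/Q(2)) = (1/24)·log₂((1/24)/(19/24)) = -0.17700
  P(3)·log₂(P(3)/Q(3)) = (1/12)·log₂((1/12)/(1/24)) = 0.08333

D_KL(P||Q) = 2.09328 - 0.17700 + 0.08333 = 1.99961 ≈ 1.9996 bits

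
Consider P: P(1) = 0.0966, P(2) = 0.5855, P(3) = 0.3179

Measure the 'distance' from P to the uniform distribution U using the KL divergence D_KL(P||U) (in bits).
0.2815 bits

U(i) = 1/3 for all i

D_KL(P||U) = Σ P(x) log₂(P(x) / (1/3))
           = Σ P(x) log₂(P(x)) + log₂(3)
           = log₂(3) - H(P)

H(P) = -Σ P(x) log₂(P(x)):
  -P(1)·log₂(P(1)) = -(0.0966)·log₂(0.0966) = 0.32572
  -P(2)·log₂(P(2)) = -(0.5855)·log₂(0.5855) = 0.45216
  -P(3)·log₂(P(3)) = -(0.3179)·log₂(0.3179) = 0.52560
H(P) = 0.32572 + 0.45216 + 0.52560 = 1.30348 bits

log₂(3) = 1.58496 bits

D_KL(P||U) = 1.58496 - 1.30348 = 0.28148 ≈ 0.2815 bits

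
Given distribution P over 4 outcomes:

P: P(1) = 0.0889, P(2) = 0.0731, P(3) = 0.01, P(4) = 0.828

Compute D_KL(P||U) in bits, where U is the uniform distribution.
1.1218 bits

U(i) = 1/4 for all i

D_KL(P||U) = Σ P(x) log₂(P(x) / (1/4))
           = Σ P(x) log₂(P(x)) + log₂(4)
           = log₂(4) - H(P)

H(P) = -Σ P(x) log₂(P(x)):
  -P(1)·log₂(P(1)) = -(0.0889)·log₂(0.0889) = 0.31041
  -P(2)·log₂(P(2)) = -(0.0731)·log₂(0.0731) = 0.27588
  -P(3)·log₂(P(3)) = -(0.01)·log₂(0.01) = 0.06644
  -P(4)·log₂(P(4)) = -(0.828)·log₂(0.828) = 0.22546
H(P) = 0.31041 + 0.27588 + 0.06644 + 0.22546 = 0.87819 bits

log₂(4) = 2.00000 bits

D_KL(P||U) = 2.00000 - 0.87819 = 1.12181 ≈ 1.1218 bits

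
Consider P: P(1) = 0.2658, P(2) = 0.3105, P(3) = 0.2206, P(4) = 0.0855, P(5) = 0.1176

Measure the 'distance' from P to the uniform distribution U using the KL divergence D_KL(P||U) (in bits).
0.1424 bits

U(i) = 1/5 for all i

D_KL(P||U) = Σ P(x) log₂(P(x) / (1/5))
           = Σ P(x) log₂(P(x)) + log₂(5)
           = log₂(5) - H(P)

H(P) = -Σ P(x) log₂(P(x)):
  -P(1)·log₂(P(1)) = -(0.2658)·log₂(0.2658) = 0.50810
  -P(2)·log₂(P(2)) = -(0.3105)·log₂(0.3105) = 0.52392
  -P(3)·log₂(P(3)) = -(0.2206)·log₂(0.2206) = 0.48102
  -P(4)·log₂(P(4)) = -(0.0855)·log₂(0.0855) = 0.30335
  -P(5)·log₂(P(5)) = -(0.1176)·log₂(0.1176) = 0.36315
H(P) = 0.50810 + 0.52392 + 0.48102 + 0.30335 + 0.36315 = 2.17954 bits

log₂(5) = 2.32193 bits

D_KL(P||U) = 2.32193 - 2.17954 = 0.14239 ≈ 0.1424 bits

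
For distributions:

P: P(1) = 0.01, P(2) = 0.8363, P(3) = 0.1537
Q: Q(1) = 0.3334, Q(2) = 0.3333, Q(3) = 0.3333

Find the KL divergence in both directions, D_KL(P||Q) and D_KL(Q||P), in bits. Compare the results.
D_KL(P||Q) = 0.8877 bits, D_KL(Q||P) = 1.6166 bits. D_KL(Q||P) is larger than D_KL(P||Q) by 0.7289 bits; the two directions differ.

D_KL(P||Q) = Σ P(x) log₂(P(x)/Q(x))

Computing term by term:
  P(1)·log₂(P(1)/Q(1)) = 0.01·log₂(0.01/0.3334) = -0.05059
  P(2)·log₂(P(2)/Q(2)) = 0.8363·log₂(0.8363/0.3333) = 1.10994
  P(3)·log₂(P(3)/Q(3)) = 0.1537·log₂(0.1537/0.3333) = -0.17164

D_KL(P||Q) = -0.05059 + 1.10994 - 0.17164 = 0.88771 ≈ 0.8877 bits

D_KL(Q||P) = Σ Q(x) log₂(Q(x)/P(x))

Computing term by term:
  Q(1)·log₂(Q(1)/P(1)) = 0.3334·log₂(0.3334/0.01) = 1.68673
  Q(2)·log₂(Q(2)/P(2)) = 0.3333·log₂(0.3333/0.8363) = -0.44236
  Q(3)·log₂(Q(3)/P(3)) = 0.3333·log₂(0.3333/0.1537) = 0.37220

D_KL(Q||P) = 1.68673 - 0.44236 + 0.37220 = 1.61657 ≈ 1.6166 bits

These are NOT equal (difference: 0.7289 bits). KL divergence is asymmetric: D_KL(P||Q) ≠ D_KL(Q||P) in general.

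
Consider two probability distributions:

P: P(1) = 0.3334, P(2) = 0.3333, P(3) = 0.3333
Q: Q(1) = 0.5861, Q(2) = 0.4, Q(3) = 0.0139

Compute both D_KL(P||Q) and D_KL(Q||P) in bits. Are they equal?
D_KL(P||Q) = 1.1687 bits, D_KL(Q||P) = 0.5186 bits. No, they are not equal.

D_KL(P||Q) = Σ P(x) log₂(P(x)/Q(x))

Computing term by term:
  P(1)·log₂(P(1)/Q(1)) = 0.3334·log₂(0.3334/0.5861) = -0.27135
  P(2)·log₂(P(2)/Q(2)) = 0.3333·log₂(0.3333/0.4) = -0.08772
  P(3)·log₂(P(3)/Q(3)) = 0.3333·log₂(0.3333/0.0139) = 1.52774

D_KL(P||Q) = -0.27135 - 0.08772 + 1.52774 = 1.16867 ≈ 1.1687 bits

D_KL(Q||P) = Σ Q(x) log₂(Q(x)/P(x))

Computing term by term:
  Q(1)·log₂(Q(1)/P(1)) = 0.5861·log₂(0.5861/0.3334) = 0.47702
  Q(2)·log₂(Q(2)/P(2)) = 0.4·log₂(0.4/0.3333) = 0.10527
  Q(3)·log₂(Q(3)/P(3)) = 0.0139·log₂(0.0139/0.3333) = -0.06371

D_KL(Q||P) = 0.47702 + 0.10527 - 0.06371 = 0.51858 ≈ 0.5186 bits

These are NOT equal (difference: 0.6501 bits). KL divergence is asymmetric: D_KL(P||Q) ≠ D_KL(Q||P) in general.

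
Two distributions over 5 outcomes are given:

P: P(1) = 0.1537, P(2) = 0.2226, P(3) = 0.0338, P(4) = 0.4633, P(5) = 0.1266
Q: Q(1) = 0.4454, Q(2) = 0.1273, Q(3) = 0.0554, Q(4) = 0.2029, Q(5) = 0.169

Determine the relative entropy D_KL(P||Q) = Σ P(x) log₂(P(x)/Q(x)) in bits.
0.4186 bits

D_KL(P||Q) = Σ P(x) log₂(P(x)/Q(x))

Computing term by term:
  P(1)·log₂(P(1)/Q(1)) = 0.1537·log₂(0.1537/0.4454) = -0.23593
  P(2)·log₂(P(2)/Q(2)) = 0.2226·log₂(0.2226/0.1273) = 0.17946
  P(3)·log₂(P(3)/Q(3)) = 0.0338·log₂(0.0338/0.0554) = -0.02409
  P(4)·log₂(P(4)/Q(4)) = 0.4633·log₂(0.4633/0.2029) = 0.55187
  P(5)·log₂(P(5)/Q(5)) = 0.1266·log₂(0.1266/0.169) = -0.05276

D_KL(P||Q) = -0.23593 + 0.17946 - 0.02409 + 0.55187 - 0.05276 = 0.41855 ≈ 0.4186 bits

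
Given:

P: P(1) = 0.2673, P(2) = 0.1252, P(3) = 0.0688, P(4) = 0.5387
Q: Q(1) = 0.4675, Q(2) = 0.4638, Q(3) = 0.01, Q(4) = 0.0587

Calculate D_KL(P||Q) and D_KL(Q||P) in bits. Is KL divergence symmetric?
D_KL(P||Q) = 1.4621 bits, D_KL(Q||P) = 1.0377 bits. No, KL divergence is not symmetric.

D_KL(P||Q) = Σ P(x) log₂(P(x)/Q(x))

Computing term by term:
  P(1)·log₂(P(1)/Q(1)) = 0.2673·log₂(0.2673/0.4675) = -0.21558
  P(2)·log₂(P(2)/Q(2)) = 0.1252·log₂(0.1252/0.4638) = -0.23654
  P(3)·log₂(P(3)/Q(3)) = 0.0688·log₂(0.0688/0.01) = 0.19143
  P(4)·log₂(P(4)/Q(4)) = 0.5387·log₂(0.5387/0.0587) = 1.72279

D_KL(P||Q) = -0.21558 - 0.23654 + 0.19143 + 1.72279 = 1.46210 ≈ 1.4621 bits

D_KL(Q||P) = Σ Q(x) log₂(Q(x)/P(x))

Computing term by term:
  Q(1)·log₂(Q(1)/P(1)) = 0.4675·log₂(0.4675/0.2673) = 0.37704
  Q(2)·log₂(Q(2)/P(2)) = 0.4638·log₂(0.4638/0.1252) = 0.87624
  Q(3)·log₂(Q(3)/P(3)) = 0.01·log₂(0.01/0.0688) = -0.02782
  Q(4)·log₂(Q(4)/P(4)) = 0.0587·log₂(0.0587/0.5387) = -0.18773

D_KL(Q||P) = 0.37704 + 0.87624 - 0.02782 - 0.18773 = 1.03773 ≈ 1.0377 bits

These are NOT equal (difference: 0.4244 bits). KL divergence is asymmetric: D_KL(P||Q) ≠ D_KL(Q||P) in general.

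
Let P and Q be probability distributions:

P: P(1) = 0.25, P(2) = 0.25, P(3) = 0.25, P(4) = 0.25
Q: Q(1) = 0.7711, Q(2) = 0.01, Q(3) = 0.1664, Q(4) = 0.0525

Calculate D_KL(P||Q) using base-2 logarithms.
1.4644 bits

D_KL(P||Q) = Σ P(x) log₂(P(x)/Q(x))

Computing term by term:
  P(1)·log₂(P(1)/Q(1)) = 0.25·log₂(0.25/0.7711) = -0.40625
  P(2)·log₂(P(2)/Q(2)) = 0.25·log₂(0.25/0.01) = 1.16096
  P(3)·log₂(P(3)/Q(3)) = 0.25·log₂(0.25/0.1664) = 0.14682
  P(4)·log₂(P(4)/Q(4)) = 0.25·log₂(0.25/0.0525) = 0.56288

D_KL(P||Q) = -0.40625 + 1.16096 + 0.14682 + 0.56288 = 1.46441 ≈ 1.4644 bits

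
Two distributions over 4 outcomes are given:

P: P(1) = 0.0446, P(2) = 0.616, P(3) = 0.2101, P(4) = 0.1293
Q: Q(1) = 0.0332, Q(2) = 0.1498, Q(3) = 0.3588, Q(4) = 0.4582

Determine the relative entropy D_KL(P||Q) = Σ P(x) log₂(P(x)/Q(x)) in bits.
0.8773 bits

D_KL(P||Q) = Σ P(x) log₂(P(x)/Q(x))

Computing term by term:
  P(1)·log₂(P(1)/Q(1)) = 0.0446·log₂(0.0446/0.0332) = 0.01899
  P(2)·log₂(P(2)/Q(2)) = 0.616·log₂(0.616/0.1498) = 1.25657
  P(3)·log₂(P(3)/Q(3)) = 0.2101·log₂(0.2101/0.3588) = -0.16222
  P(4)·log₂(P(4)/Q(4)) = 0.1293·log₂(0.1293/0.4582) = -0.23601

D_KL(P||Q) = 0.01899 + 1.25657 - 0.16222 - 0.23601 = 0.87733 ≈ 0.8773 bits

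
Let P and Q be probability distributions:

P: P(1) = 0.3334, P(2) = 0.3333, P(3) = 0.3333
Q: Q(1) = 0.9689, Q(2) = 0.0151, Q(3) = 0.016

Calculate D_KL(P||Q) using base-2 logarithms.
2.4349 bits

D_KL(P||Q) = Σ P(x) log₂(P(x)/Q(x))

Computing term by term:
  P(1)·log₂(P(1)/Q(1)) = 0.3334·log₂(0.3334/0.9689) = -0.51313
  P(2)·log₂(P(2)/Q(2)) = 0.3333·log₂(0.3333/0.0151) = 1.48792
  P(3)·log₂(P(3)/Q(3)) = 0.3333·log₂(0.3333/0.016) = 1.46008

D_KL(P||Q) = -0.51313 + 1.48792 + 1.46008 = 2.43487 ≈ 2.4349 bits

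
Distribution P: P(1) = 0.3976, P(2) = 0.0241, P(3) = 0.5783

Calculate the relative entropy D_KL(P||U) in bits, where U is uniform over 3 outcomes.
0.4695 bits

U(i) = 1/3 for all i

D_KL(P||U) = Σ P(x) log₂(P(x) / (1/3))
           = Σ P(x) log₂(P(x)) + log₂(3)
           = log₂(3) - H(P)

H(P) = -Σ P(x) log₂(P(x)):
  -P(1)·log₂(P(1)) = -(0.3976)·log₂(0.3976) = 0.52905
  -P(2)·log₂(P(2)) = -(0.0241)·log₂(0.0241) = 0.12953
  -P(3)·log₂(P(3)) = -(0.5783)·log₂(0.5783) = 0.45692
H(P) = 0.52905 + 0.12953 + 0.45692 = 1.11550 bits

log₂(3) = 1.58496 bits

D_KL(P||U) = 1.58496 - 1.11550 = 0.46946 ≈ 0.4695 bits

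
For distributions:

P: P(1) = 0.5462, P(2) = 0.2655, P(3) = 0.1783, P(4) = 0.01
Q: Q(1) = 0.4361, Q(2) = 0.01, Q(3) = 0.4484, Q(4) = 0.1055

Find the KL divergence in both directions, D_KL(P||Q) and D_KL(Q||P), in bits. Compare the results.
D_KL(P||Q) = 1.1622 bits, D_KL(Q||P) = 0.7663 bits. D_KL(P||Q) is larger than D_KL(Q||P) by 0.3959 bits; the two directions differ.

D_KL(P||Q) = Σ P(x) log₂(P(x)/Q(x))

Computing term by term:
  P(1)·log₂(P(1)/Q(1)) = 0.5462·log₂(0.5462/0.4361) = 0.17739
  P(2)·log₂(P(2)/Q(2)) = 0.2655·log₂(0.2655/0.01) = 1.25598
  P(3)·log₂(P(3)/Q(3)) = 0.1783·log₂(0.1783/0.4484) = -0.23722
  P(4)·log₂(P(4)/Q(4)) = 0.01·log₂(0.01/0.1055) = -0.03399

D_KL(P||Q) = 0.17739 + 1.25598 - 0.23722 - 0.03399 = 1.16216 ≈ 1.1622 bits

D_KL(Q||P) = Σ Q(x) log₂(Q(x)/P(x))

Computing term by term:
  Q(1)·log₂(Q(1)/P(1)) = 0.4361·log₂(0.4361/0.5462) = -0.14163
  Q(2)·log₂(Q(2)/P(2)) = 0.01·log₂(0.01/0.2655) = -0.04731
  Q(3)·log₂(Q(3)/P(3)) = 0.4484·log₂(0.4484/0.1783) = 0.59659
  Q(4)·log₂(Q(4)/P(4)) = 0.1055·log₂(0.1055/0.01) = 0.35861

D_KL(Q||P) = -0.14163 - 0.04731 + 0.59659 + 0.35861 = 0.76626 ≈ 0.7663 bits

These are NOT equal (difference: 0.3959 bits). KL divergence is asymmetric: D_KL(P||Q) ≠ D_KL(Q||P) in general.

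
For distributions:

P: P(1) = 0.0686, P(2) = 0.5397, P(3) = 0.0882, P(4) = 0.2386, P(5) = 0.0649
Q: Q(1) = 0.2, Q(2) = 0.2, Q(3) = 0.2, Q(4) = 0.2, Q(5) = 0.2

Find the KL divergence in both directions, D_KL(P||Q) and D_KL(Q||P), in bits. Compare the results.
D_KL(P||Q) = 0.5182 bits, D_KL(Q||P) = 0.5324 bits. D_KL(Q||P) is larger than D_KL(P||Q) by 0.0142 bits; the two directions differ.

D_KL(P||Q) = Σ P(x) log₂(P(x)/Q(x))

Computing term by term:
  P(1)·log₂(P(1)/Q(1)) = 0.0686·log₂(0.0686/0.2) = -0.10590
  P(2)·log₂(P(2)/Q(2)) = 0.5397·log₂(0.5397/0.2) = 0.77294
  P(3)·log₂(P(3)/Q(3)) = 0.0882·log₂(0.0882/0.2) = -0.10418
  P(4)·log₂(P(4)/Q(4)) = 0.2386·log₂(0.2386/0.2) = 0.06075
  P(5)·log₂(P(5)/Q(5)) = 0.0649·log₂(0.0649/0.2) = -0.10538

D_KL(P||Q) = -0.10590 + 0.77294 - 0.10418 + 0.06075 - 0.10538 = 0.51823 ≈ 0.5182 bits

D_KL(Q||P) = Σ Q(x) log₂(Q(x)/P(x))

Computing term by term:
  Q(1)·log₂(Q(1)/P(1)) = 0.2·log₂(0.2/0.0686) = 0.30874
  Q(2)·log₂(Q(2)/P(2)) = 0.2·log₂(0.2/0.5397) = -0.28643
  Q(3)·log₂(Q(3)/P(3)) = 0.2·log₂(0.2/0.0882) = 0.23623
  Q(4)·log₂(Q(4)/P(4)) = 0.2·log₂(0.2/0.2386) = -0.05092
  Q(5)·log₂(Q(5)/P(5)) = 0.2·log₂(0.2/0.0649) = 0.32474

D_KL(Q||P) = 0.30874 - 0.28643 + 0.23623 - 0.05092 + 0.32474 = 0.53236 ≈ 0.5324 bits

These are NOT equal (difference: 0.0142 bits). KL divergence is asymmetric: D_KL(P||Q) ≠ D_KL(Q||P) in general.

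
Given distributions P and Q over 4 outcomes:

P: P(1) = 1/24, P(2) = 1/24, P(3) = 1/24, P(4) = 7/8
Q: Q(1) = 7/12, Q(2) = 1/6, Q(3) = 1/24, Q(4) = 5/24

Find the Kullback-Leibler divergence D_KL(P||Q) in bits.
1.5696 bits

D_KL(P||Q) = Σ P(x) log₂(P(x)/Q(x))

Computing term by term:
  P(1)·log₂(P(1)/Q(1)) = (1/24)·log₂((1/24)/(7/12)) = -0.15864
  P(2)·log₂(P(2)/Q(2)) = (1/24)·log₂((1/24)/(1/6)) = -0.08333
  P(3)·log₂(P(3)/Q(3)) = (1/24)·log₂((1/24)/(1/24)) = 0.00000
  P(4)·log₂(P(4)/Q(4)) = (7/8)·log₂((7/8)/(5/24)) = 1.81159

D_KL(P||Q) = -0.15864 - 0.08333 + 0.00000 + 1.81159 = 1.56962 ≈ 1.5696 bits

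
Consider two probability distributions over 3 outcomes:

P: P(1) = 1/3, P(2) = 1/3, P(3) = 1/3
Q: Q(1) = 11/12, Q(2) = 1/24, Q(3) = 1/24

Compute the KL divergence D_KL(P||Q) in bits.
1.5135 bits

D_KL(P||Q) = Σ P(x) log₂(P(x)/Q(x))

Computing term by term:
  P(1)·log₂(P(1)/Q(1)) = (1/3)·log₂((1/3)/(11/12)) = -0.48648
  P(2)·log₂(P(2)/Q(2)) = (1/3)·log₂((1/3)/(1/24)) = 1.00000
  P(3)·log₂(P(3)/Q(3)) = (1/3)·log₂((1/3)/(1/24)) = 1.00000

D_KL(P||Q) = -0.48648 + 1.00000 + 1.00000 = 1.51352 ≈ 1.5135 bits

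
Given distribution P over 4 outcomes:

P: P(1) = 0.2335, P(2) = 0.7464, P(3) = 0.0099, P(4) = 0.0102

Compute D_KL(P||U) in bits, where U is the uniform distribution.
1.0616 bits

U(i) = 1/4 for all i

D_KL(P||U) = Σ P(x) log₂(P(x) / (1/4))
           = Σ P(x) log₂(P(x)) + log₂(4)
           = log₂(4) - H(P)

H(P) = -Σ P(x) log₂(P(x)):
  -P(1)·log₂(P(1)) = -(0.2335)·log₂(0.2335) = 0.49000
  -P(2)·log₂(P(2)) = -(0.7464)·log₂(0.7464) = 0.31497
  -P(3)·log₂(P(3)) = -(0.0099)·log₂(0.0099) = 0.06592
  -P(4)·log₂(P(4)) = -(0.0102)·log₂(0.0102) = 0.06748
H(P) = 0.49000 + 0.31497 + 0.06592 + 0.06748 = 0.93837 bits

log₂(4) = 2.00000 bits

D_KL(P||U) = 2.00000 - 0.93837 = 1.06163 ≈ 1.0616 bits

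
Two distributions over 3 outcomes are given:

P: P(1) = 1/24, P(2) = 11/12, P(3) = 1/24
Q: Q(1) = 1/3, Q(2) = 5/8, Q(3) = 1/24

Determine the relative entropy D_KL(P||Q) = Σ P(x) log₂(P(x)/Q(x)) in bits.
0.3815 bits

D_KL(P||Q) = Σ P(x) log₂(P(x)/Q(x))

Computing term by term:
  P(1)·log₂(P(1)/Q(1)) = (1/24)·log₂((1/24)/(1/3)) = -0.12500
  P(2)·log₂(P(2)/Q(2)) = (11/12)·log₂((11/12)/(5/8)) = 0.50650
  P(3)·log₂(P(3)/Q(3)) = (1/24)·log₂((1/24)/(1/24)) = 0.00000

D_KL(P||Q) = -0.12500 + 0.50650 + 0.00000 = 0.38150 ≈ 0.3815 bits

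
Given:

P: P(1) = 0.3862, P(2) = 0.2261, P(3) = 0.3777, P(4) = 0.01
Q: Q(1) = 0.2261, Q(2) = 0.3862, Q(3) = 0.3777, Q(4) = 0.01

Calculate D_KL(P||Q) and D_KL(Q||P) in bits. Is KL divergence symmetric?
D_KL(P||Q) = 0.1237 bits, D_KL(Q||P) = 0.1237 bits. The two values coincide for this particular pair, but no — KL divergence is not symmetric in general.

D_KL(P||Q) = Σ P(x) log₂(P(x)/Q(x))

Computing term by term:
  P(1)·log₂(P(1)/Q(1)) = 0.3862·log₂(0.3862/0.2261) = 0.29830
  P(2)·log₂(P(2)/Q(2)) = 0.2261·log₂(0.2261/0.3862) = -0.17464
  P(3)·log₂(P(3)/Q(3)) = 0.3777·log₂(0.3777/0.3777) = 0.00000
  P(4)·log₂(P(4)/Q(4)) = 0.01·log₂(0.01/0.01) = 0.00000

D_KL(P||Q) = 0.29830 - 0.17464 + 0.00000 + 0.00000 = 0.12366 ≈ 0.1237 bits

D_KL(Q||P) = Σ Q(x) log₂(Q(x)/P(x))

Computing term by term:
  Q(1)·log₂(Q(1)/P(1)) = 0.2261·log₂(0.2261/0.3862) = -0.17464
  Q(2)·log₂(Q(2)/P(2)) = 0.3862·log₂(0.3862/0.2261) = 0.29830
  Q(3)·log₂(Q(3)/P(3)) = 0.3777·log₂(0.3777/0.3777) = 0.00000
  Q(4)·log₂(Q(4)/P(4)) = 0.01·log₂(0.01/0.01) = 0.00000

D_KL(Q||P) = -0.17464 + 0.29830 + 0.00000 + 0.00000 = 0.12366 ≈ 0.1237 bits

These ARE equal here. Q is P with outcomes relabeled (Q(1) = P(2), Q(2) = P(1)) by a relabeling that is its own inverse, so the two sums contain exactly the same terms in a different order. This is a special case — KL divergence is not symmetric in general: D_KL(P||Q) ≠ D_KL(Q||P) for most P, Q.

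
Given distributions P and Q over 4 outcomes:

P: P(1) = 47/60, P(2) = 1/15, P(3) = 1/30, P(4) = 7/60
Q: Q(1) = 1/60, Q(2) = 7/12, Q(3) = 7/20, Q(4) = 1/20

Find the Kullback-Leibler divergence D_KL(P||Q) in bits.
4.1720 bits

D_KL(P||Q) = Σ P(x) log₂(P(x)/Q(x))

Computing term by term:
  P(1)·log₂(P(1)/Q(1)) = (47/60)·log₂((47/60)/(1/60)) = 4.35109
  P(2)·log₂(P(2)/Q(2)) = (1/15)·log₂((1/15)/(7/12)) = -0.20862
  P(3)·log₂(P(3)/Q(3)) = (1/30)·log₂((1/30)/(7/20)) = -0.11308
  P(4)·log₂(P(4)/Q(4)) = (7/60)·log₂((7/60)/(1/20)) = 0.14261

D_KL(P||Q) = 4.35109 - 0.20862 - 0.11308 + 0.14261 = 4.17200 ≈ 4.1720 bits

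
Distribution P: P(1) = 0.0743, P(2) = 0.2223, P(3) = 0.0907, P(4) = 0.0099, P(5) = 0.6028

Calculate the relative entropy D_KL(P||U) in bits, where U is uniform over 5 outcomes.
0.7408 bits

U(i) = 1/5 for all i

D_KL(P||U) = Σ P(x) log₂(P(x) / (1/5))
           = Σ P(x) log₂(P(x)) + log₂(5)
           = log₂(5) - H(P)

H(P) = -Σ P(x) log₂(P(x)):
  -P(1)·log₂(P(1)) = -(0.0743)·log₂(0.0743) = 0.27866
  -P(2)·log₂(P(2)) = -(0.2223)·log₂(0.2223) = 0.48226
  -P(3)·log₂(P(3)) = -(0.0907)·log₂(0.0907) = 0.31407
  -P(4)·log₂(P(4)) = -(0.0099)·log₂(0.0099) = 0.06592
  -P(5)·log₂(P(5)) = -(0.6028)·log₂(0.6028) = 0.44019
H(P) = 0.27866 + 0.48226 + 0.31407 + 0.06592 + 0.44019 = 1.58110 bits

log₂(5) = 2.32193 bits

D_KL(P||U) = 2.32193 - 1.58110 = 0.74083 ≈ 0.7408 bits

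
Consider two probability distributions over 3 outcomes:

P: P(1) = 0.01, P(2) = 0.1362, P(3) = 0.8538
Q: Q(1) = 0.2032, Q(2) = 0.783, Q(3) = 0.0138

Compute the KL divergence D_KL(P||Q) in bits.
4.6940 bits

D_KL(P||Q) = Σ P(x) log₂(P(x)/Q(x))

Computing term by term:
  P(1)·log₂(P(1)/Q(1)) = 0.01·log₂(0.01/0.2032) = -0.04345
  P(2)·log₂(P(2)/Q(2)) = 0.1362·log₂(0.1362/0.783) = -0.34367
  P(3)·log₂(P(3)/Q(3)) = 0.8538·log₂(0.8538/0.0138) = 5.08110

D_KL(P||Q) = -0.04345 - 0.34367 + 5.08110 = 4.69398 ≈ 4.6940 bits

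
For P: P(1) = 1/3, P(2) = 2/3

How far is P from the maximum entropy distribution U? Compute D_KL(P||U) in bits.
0.0817 bits

U(i) = 1/2 for all i

D_KL(P||U) = Σ P(x) log₂(P(x) / (1/2))
           = Σ P(x) log₂(P(x)) + log₂(2)
           = log₂(2) - H(P)

H(P) = -Σ P(x) log₂(P(x)):
  -P(1)·log₂(P(1)) = -(1/3)·log₂(1/3) = 0.52832
  -P(2)·log₂(P(2)) = -(2/3)·log₂(2/3) = 0.38998
H(P) = 0.52832 + 0.38998 = 0.91830 bits

log₂(2) = 1.00000 bits

D_KL(P||U) = 1.00000 - 0.91830 = 0.08170 ≈ 0.0817 bits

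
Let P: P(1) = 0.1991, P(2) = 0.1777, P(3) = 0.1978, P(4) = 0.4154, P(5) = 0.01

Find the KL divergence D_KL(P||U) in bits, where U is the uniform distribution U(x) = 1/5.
0.3601 bits

U(i) = 1/5 for all i

D_KL(P||U) = Σ P(x) log₂(P(x) / (1/5))
           = Σ P(x) log₂(P(x)) + log₂(5)
           = log₂(5) - H(P)

H(P) = -Σ P(x) log₂(P(x)):
  -P(1)·log₂(P(1)) = -(0.1991)·log₂(0.1991) = 0.46359
  -P(2)·log₂(P(2)) = -(0.1777)·log₂(0.1777) = 0.44291
  -P(3)·log₂(P(3)) = -(0.1978)·log₂(0.1978) = 0.46243
  -P(4)·log₂(P(4)) = -(0.4154)·log₂(0.4154) = 0.52649
  -P(5)·log₂(P(5)) = -(0.01)·log₂(0.01) = 0.06644
H(P) = 0.46359 + 0.44291 + 0.46243 + 0.52649 + 0.06644 = 1.96186 bits

log₂(5) = 2.32193 bits

D_KL(P||U) = 2.32193 - 1.96186 = 0.36007 ≈ 0.3601 bits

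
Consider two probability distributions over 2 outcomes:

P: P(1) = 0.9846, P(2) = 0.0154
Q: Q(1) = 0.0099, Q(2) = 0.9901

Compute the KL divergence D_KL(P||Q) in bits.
6.4413 bits

D_KL(P||Q) = Σ P(x) log₂(P(x)/Q(x))

Computing term by term:
  P(1)·log₂(P(1)/Q(1)) = 0.9846·log₂(0.9846/0.0099) = 6.53377
  P(2)·log₂(P(2)/Q(2)) = 0.0154·log₂(0.0154/0.9901) = -0.09250

D_KL(P||Q) = 6.53377 - 0.09250 = 6.44127 ≈ 6.4413 bits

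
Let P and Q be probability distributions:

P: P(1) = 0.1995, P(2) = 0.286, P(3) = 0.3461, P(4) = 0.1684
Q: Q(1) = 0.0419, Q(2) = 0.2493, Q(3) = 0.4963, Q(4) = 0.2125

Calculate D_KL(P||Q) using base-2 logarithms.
0.2693 bits

D_KL(P||Q) = Σ P(x) log₂(P(x)/Q(x))

Computing term by term:
  P(1)·log₂(P(1)/Q(1)) = 0.1995·log₂(0.1995/0.0419) = 0.44915
  P(2)·log₂(P(2)/Q(2)) = 0.286·log₂(0.286/0.2493) = 0.05667
  P(3)·log₂(P(3)/Q(3)) = 0.3461·log₂(0.3461/0.4963) = -0.17998
  P(4)·log₂(P(4)/Q(4)) = 0.1684·log₂(0.1684/0.2125) = -0.05651

D_KL(P||Q) = 0.44915 + 0.05667 - 0.17998 - 0.05651 = 0.26933 ≈ 0.2693 bits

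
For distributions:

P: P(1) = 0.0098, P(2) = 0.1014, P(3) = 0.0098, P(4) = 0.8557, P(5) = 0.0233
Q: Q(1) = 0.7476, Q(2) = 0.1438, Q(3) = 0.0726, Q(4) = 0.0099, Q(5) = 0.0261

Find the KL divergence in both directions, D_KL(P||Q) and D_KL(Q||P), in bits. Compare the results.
D_KL(P||Q) = 5.3607 bits, D_KL(Q||P) = 4.8978 bits. D_KL(P||Q) is larger than D_KL(Q||P) by 0.4629 bits; the two directions differ.

D_KL(P||Q) = Σ P(x) log₂(P(x)/Q(x))

Computing term by term:
  P(1)·log₂(P(1)/Q(1)) = 0.0098·log₂(0.0098/0.7476) = -0.06128
  P(2)·log₂(P(2)/Q(2)) = 0.1014·log₂(0.1014/0.1438) = -0.05111
  P(3)·log₂(P(3)/Q(3)) = 0.0098·log₂(0.0098/0.0726) = -0.02831
  P(4)·log₂(P(4)/Q(4)) = 0.8557·log₂(0.8557/0.0099) = 5.50517
  P(5)·log₂(P(5)/Q(5)) = 0.0233·log₂(0.0233/0.0261) = -0.00381

D_KL(P||Q) = -0.06128 - 0.05111 - 0.02831 + 5.50517 - 0.00381 = 5.36066 ≈ 5.3607 bits

D_KL(Q||P) = Σ Q(x) log₂(Q(x)/P(x))

Computing term by term:
  Q(1)·log₂(Q(1)/P(1)) = 0.7476·log₂(0.7476/0.0098) = 4.67500
  Q(2)·log₂(Q(2)/P(2)) = 0.1438·log₂(0.1438/0.1014) = 0.07248
  Q(3)·log₂(Q(3)/P(3)) = 0.0726·log₂(0.0726/0.0098) = 0.20975
  Q(4)·log₂(Q(4)/P(4)) = 0.0099·log₂(0.0099/0.8557) = -0.06369
  Q(5)·log₂(Q(5)/P(5)) = 0.0261·log₂(0.0261/0.0233) = 0.00427

D_KL(Q||P) = 4.67500 + 0.07248 + 0.20975 - 0.06369 + 0.00427 = 4.89781 ≈ 4.8978 bits

These are NOT equal (difference: 0.4629 bits). KL divergence is asymmetric: D_KL(P||Q) ≠ D_KL(Q||P) in general.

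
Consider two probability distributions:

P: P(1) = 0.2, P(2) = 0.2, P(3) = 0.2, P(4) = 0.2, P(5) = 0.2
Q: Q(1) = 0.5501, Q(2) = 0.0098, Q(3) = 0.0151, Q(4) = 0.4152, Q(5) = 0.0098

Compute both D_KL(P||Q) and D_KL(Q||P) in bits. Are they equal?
D_KL(P||Q) = 1.9832 bits, D_KL(Q||P) = 1.0990 bits. No, they are not equal.

D_KL(P||Q) = Σ P(x) log₂(P(x)/Q(x))

Computing term by term:
  P(1)·log₂(P(1)/Q(1)) = 0.2·log₂(0.2/0.5501) = -0.29194
  P(2)·log₂(P(2)/Q(2)) = 0.2·log₂(0.2/0.0098) = 0.87021
  P(3)·log₂(P(3)/Q(3)) = 0.2·log₂(0.2/0.0151) = 0.74548
  P(4)·log₂(P(4)/Q(4)) = 0.2·log₂(0.2/0.4152) = -0.21076
  P(5)·log₂(P(5)/Q(5)) = 0.2·log₂(0.2/0.0098) = 0.87021

D_KL(P||Q) = -0.29194 + 0.87021 + 0.74548 - 0.21076 + 0.87021 = 1.98320 ≈ 1.9832 bits

D_KL(Q||P) = Σ Q(x) log₂(Q(x)/P(x))

Computing term by term:
  Q(1)·log₂(Q(1)/P(1)) = 0.5501·log₂(0.5501/0.2) = 0.80298
  Q(2)·log₂(Q(2)/P(2)) = 0.0098·log₂(0.0098/0.2) = -0.04264
  Q(3)·log₂(Q(3)/P(3)) = 0.0151·log₂(0.0151/0.2) = -0.05628
  Q(4)·log₂(Q(4)/P(4)) = 0.4152·log₂(0.4152/0.2) = 0.43754
  Q(5)·log₂(Q(5)/P(5)) = 0.0098·log₂(0.0098/0.2) = -0.04264

D_KL(Q||P) = 0.80298 - 0.04264 - 0.05628 + 0.43754 - 0.04264 = 1.09896 ≈ 1.0990 bits

These are NOT equal (difference: 0.8842 bits). KL divergence is asymmetric: D_KL(P||Q) ≠ D_KL(Q||P) in general.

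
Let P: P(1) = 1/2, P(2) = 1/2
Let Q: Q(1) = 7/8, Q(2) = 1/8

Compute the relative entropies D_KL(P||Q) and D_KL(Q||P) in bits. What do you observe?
D_KL(P||Q) = 0.5963 bits, D_KL(Q||P) = 0.4564 bits. The two directions give different values (D_KL(P||Q) exceeds D_KL(Q||P) by 0.1399 bits): KL divergence is asymmetric.

D_KL(P||Q) = Σ P(x) log₂(P(x)/Q(x))

Computing term by term:
  P(1)·log₂(P(1)/Q(1)) = (1/2)·log₂((1/2)/(7/8)) = -0.40368
  P(2)·log₂(P(2)/Q(2)) = (1/2)·log₂((1/2)/(1/8)) = 1.00000

D_KL(P||Q) = -0.40368 + 1.00000 = 0.59632 ≈ 0.5963 bits

D_KL(Q||P) = Σ Q(x) log₂(Q(x)/P(x))

Computing term by term:
  Q(1)·log₂(Q(1)/P(1)) = (7/8)·log₂((7/8)/(1/2)) = 0.70644
  Q(2)·log₂(Q(2)/P(2)) = (1/8)·log₂((1/8)/(1/2)) = -0.25000

D_KL(Q||P) = 0.70644 - 0.25000 = 0.45644 ≈ 0.4564 bits

These are NOT equal (difference: 0.1399 bits). KL divergence is asymmetric: D_KL(P||Q) ≠ D_KL(Q||P) in general.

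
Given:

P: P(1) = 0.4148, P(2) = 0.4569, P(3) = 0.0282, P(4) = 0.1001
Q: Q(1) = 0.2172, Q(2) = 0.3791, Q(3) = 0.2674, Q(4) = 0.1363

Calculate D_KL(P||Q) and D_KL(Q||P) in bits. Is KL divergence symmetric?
D_KL(P||Q) = 0.3741 bits, D_KL(Q||P) = 0.6237 bits. No, KL divergence is not symmetric.

D_KL(P||Q) = Σ P(x) log₂(P(x)/Q(x))

Computing term by term:
  P(1)·log₂(P(1)/Q(1)) = 0.4148·log₂(0.4148/0.2172) = 0.38717
  P(2)·log₂(P(2)/Q(2)) = 0.4569·log₂(0.4569/0.3791) = 0.12304
  P(3)·log₂(P(3)/Q(3)) = 0.0282·log₂(0.0282/0.2674) = -0.09152
  P(4)·log₂(P(4)/Q(4)) = 0.1001·log₂(0.1001/0.1363) = -0.04458

D_KL(P||Q) = 0.38717 + 0.12304 - 0.09152 - 0.04458 = 0.37411 ≈ 0.3741 bits

D_KL(Q||P) = Σ Q(x) log₂(Q(x)/P(x))

Computing term by term:
  Q(1)·log₂(Q(1)/P(1)) = 0.2172·log₂(0.2172/0.4148) = -0.20273
  Q(2)·log₂(Q(2)/P(2)) = 0.3791·log₂(0.3791/0.4569) = -0.10209
  Q(3)·log₂(Q(3)/P(3)) = 0.2674·log₂(0.2674/0.0282) = 0.86778
  Q(4)·log₂(Q(4)/P(4)) = 0.1363·log₂(0.1363/0.1001) = 0.06070

D_KL(Q||P) = -0.20273 - 0.10209 + 0.86778 + 0.06070 = 0.62366 ≈ 0.6237 bits

These are NOT equal (difference: 0.2496 bits). KL divergence is asymmetric: D_KL(P||Q) ≠ D_KL(Q||P) in general.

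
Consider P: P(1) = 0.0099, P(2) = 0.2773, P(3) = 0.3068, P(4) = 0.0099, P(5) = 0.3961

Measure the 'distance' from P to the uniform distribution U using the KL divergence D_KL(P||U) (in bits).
0.6248 bits

U(i) = 1/5 for all i

D_KL(P||U) = Σ P(x) log₂(P(x) / (1/5))
           = Σ P(x) log₂(P(x)) + log₂(5)
           = log₂(5) - H(P)

H(P) = -Σ P(x) log₂(P(x)):
  -P(1)·log₂(P(1)) = -(0.0099)·log₂(0.0099) = 0.06592
  -P(2)·log₂(P(2)) = -(0.2773)·log₂(0.2773) = 0.51314
  -P(3)·log₂(P(3)) = -(0.3068)·log₂(0.3068) = 0.52298
  -P(4)·log₂(P(4)) = -(0.0099)·log₂(0.0099) = 0.06592
  -P(5)·log₂(P(5)) = -(0.3961)·log₂(0.3961) = 0.52921
H(P) = 0.06592 + 0.51314 + 0.52298 + 0.06592 + 0.52921 = 1.69717 bits

log₂(5) = 2.32193 bits

D_KL(P||U) = 2.32193 - 1.69717 = 0.62476 ≈ 0.6248 bits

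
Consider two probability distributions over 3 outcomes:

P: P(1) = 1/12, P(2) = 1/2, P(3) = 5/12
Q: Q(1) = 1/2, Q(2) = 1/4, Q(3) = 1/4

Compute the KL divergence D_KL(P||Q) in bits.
0.5917 bits

D_KL(P||Q) = Σ P(x) log₂(P(x)/Q(x))

Computing term by term:
  P(1)·log₂(P(1)/Q(1)) = (1/12)·log₂((1/12)/(1/2)) = -0.21541
  P(2)·log₂(P(2)/Q(2)) = (1/2)·log₂((1/2)/(1/4)) = 0.50000
  P(3)·log₂(P(3)/Q(3)) = (5/12)·log₂((5/12)/(1/4)) = 0.30707

D_KL(P||Q) = -0.21541 + 0.50000 + 0.30707 = 0.59166 ≈ 0.5917 bits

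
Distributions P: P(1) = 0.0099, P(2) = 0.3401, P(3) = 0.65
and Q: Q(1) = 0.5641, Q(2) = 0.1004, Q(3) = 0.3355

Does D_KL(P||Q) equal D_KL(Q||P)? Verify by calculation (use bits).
D_KL(P||Q) = 1.1611 bits, D_KL(Q||P) = 2.7932 bits. No — D_KL(P||Q) ≠ D_KL(Q||P) for this pair.

D_KL(P||Q) = Σ P(x) log₂(P(x)/Q(x))

Computing term by term:
  P(1)·log₂(P(1)/Q(1)) = 0.0099·log₂(0.0099/0.5641) = -0.05774
  P(2)·log₂(P(2)/Q(2)) = 0.3401·log₂(0.3401/0.1004) = 0.59864
  P(3)·log₂(P(3)/Q(3)) = 0.65·log₂(0.65/0.3355) = 0.62018

D_KL(P||Q) = -0.05774 + 0.59864 + 0.62018 = 1.16108 ≈ 1.1611 bits

D_KL(Q||P) = Σ Q(x) log₂(Q(x)/P(x))

Computing term by term:
  Q(1)·log₂(Q(1)/P(1)) = 0.5641·log₂(0.5641/0.0099) = 3.29004
  Q(2)·log₂(Q(2)/P(2)) = 0.1004·log₂(0.1004/0.3401) = -0.17672
  Q(3)·log₂(Q(3)/P(3)) = 0.3355·log₂(0.3355/0.65) = -0.32011

D_KL(Q||P) = 3.29004 - 0.17672 - 0.32011 = 2.79321 ≈ 2.7932 bits

These are NOT equal (difference: 1.6321 bits). KL divergence is asymmetric: D_KL(P||Q) ≠ D_KL(Q||P) in general.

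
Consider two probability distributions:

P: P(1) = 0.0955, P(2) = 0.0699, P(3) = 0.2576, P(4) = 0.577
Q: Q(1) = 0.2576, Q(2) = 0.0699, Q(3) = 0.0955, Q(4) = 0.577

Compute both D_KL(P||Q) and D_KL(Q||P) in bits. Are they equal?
D_KL(P||Q) = 0.2321 bits, D_KL(Q||P) = 0.2321 bits. Yes, in this case they are equal (although KL divergence is not symmetric in general).

D_KL(P||Q) = Σ P(x) log₂(P(x)/Q(x))

Computing term by term:
  P(1)·log₂(P(1)/Q(1)) = 0.0955·log₂(0.0955/0.2576) = -0.13671
  P(2)·log₂(P(2)/Q(2)) = 0.0699·log₂(0.0699/0.0699) = 0.00000
  P(3)·log₂(P(3)/Q(3)) = 0.2576·log₂(0.2576/0.0955) = 0.36877
  P(4)·log₂(P(4)/Q(4)) = 0.577·log₂(0.577/0.577) = 0.00000

D_KL(P||Q) = -0.13671 + 0.00000 + 0.36877 + 0.00000 = 0.23206 ≈ 0.2321 bits

D_KL(Q||P) = Σ Q(x) log₂(Q(x)/P(x))

Computing term by term:
  Q(1)·log₂(Q(1)/P(1)) = 0.2576·log₂(0.2576/0.0955) = 0.36877
  Q(2)·log₂(Q(2)/P(2)) = 0.0699·log₂(0.0699/0.0699) = 0.00000
  Q(3)·log₂(Q(3)/P(3)) = 0.0955·log₂(0.0955/0.2576) = -0.13671
  Q(4)·log₂(Q(4)/P(4)) = 0.577·log₂(0.577/0.577) = 0.00000

D_KL(Q||P) = 0.36877 + 0.00000 - 0.13671 + 0.00000 = 0.23206 ≈ 0.2321 bits

These ARE equal here. Q is P with outcomes relabeled (Q(1) = P(3), Q(3) = P(1)) by a relabeling that is its own inverse, so the two sums contain exactly the same terms in a different order. This is a special case — KL divergence is not symmetric in general: D_KL(P||Q) ≠ D_KL(Q||P) for most P, Q.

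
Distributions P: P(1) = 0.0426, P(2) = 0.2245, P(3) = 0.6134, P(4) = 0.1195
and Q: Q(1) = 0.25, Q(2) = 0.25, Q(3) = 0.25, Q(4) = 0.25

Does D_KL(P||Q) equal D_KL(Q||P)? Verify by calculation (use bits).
D_KL(P||Q) = 0.5234 bits, D_KL(Q||P) = 0.6196 bits. No — D_KL(P||Q) ≠ D_KL(Q||P) for this pair.

D_KL(P||Q) = Σ P(x) log₂(P(x)/Q(x))

Computing term by term:
  P(1)·log₂(P(1)/Q(1)) = 0.0426·log₂(0.0426/0.25) = -0.10876
  P(2)·log₂(P(2)/Q(2)) = 0.2245·log₂(0.2245/0.25) = -0.03485
  P(3)·log₂(P(3)/Q(3)) = 0.6134·log₂(0.6134/0.25) = 0.79429
  P(4)·log₂(P(4)/Q(4)) = 0.1195·log₂(0.1195/0.25) = -0.12726

D_KL(P||Q) = -0.10876 - 0.03485 + 0.79429 - 0.12726 = 0.52342 ≈ 0.5234 bits

D_KL(Q||P) = Σ Q(x) log₂(Q(x)/P(x))

Computing term by term:
  Q(1)·log₂(Q(1)/P(1)) = 0.25·log₂(0.25/0.0426) = 0.63825
  Q(2)·log₂(Q(2)/P(2)) = 0.25·log₂(0.25/0.2245) = 0.03880
  Q(3)·log₂(Q(3)/P(3)) = 0.25·log₂(0.25/0.6134) = -0.32373
  Q(4)·log₂(Q(4)/P(4)) = 0.25·log₂(0.25/0.1195) = 0.26623

D_KL(Q||P) = 0.63825 + 0.03880 - 0.32373 + 0.26623 = 0.61955 ≈ 0.6196 bits

These are NOT equal (difference: 0.0962 bits). KL divergence is asymmetric: D_KL(P||Q) ≠ D_KL(Q||P) in general.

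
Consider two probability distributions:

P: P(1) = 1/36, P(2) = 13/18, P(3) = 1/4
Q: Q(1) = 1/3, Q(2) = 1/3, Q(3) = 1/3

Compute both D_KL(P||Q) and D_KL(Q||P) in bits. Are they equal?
D_KL(P||Q) = 0.6023 bits, D_KL(Q||P) = 0.9615 bits. No, they are not equal.

D_KL(P||Q) = Σ P(x) log₂(P(x)/Q(x))

Computing term by term:
  P(1)·log₂(P(1)/Q(1)) = (1/36)·log₂((1/36)/(1/3)) = -0.09958
  P(2)·log₂(P(2)/Q(2)) = (13/18)·log₂((13/18)/(1/3)) = 0.80562
  P(3)·log₂(P(3)/Q(3)) = (1/4)·log₂((1/4)/(1/3)) = -0.10376

D_KL(P||Q) = -0.09958 + 0.80562 - 0.10376 = 0.60228 ≈ 0.6023 bits

D_KL(Q||P) = Σ Q(x) log₂(Q(x)/P(x))

Computing term by term:
  Q(1)·log₂(Q(1)/P(1)) = (1/3)·log₂((1/3)/(1/36)) = 1.19499
  Q(2)·log₂(Q(2)/P(2)) = (1/3)·log₂((1/3)/(13/18)) = -0.37183
  Q(3)·log₂(Q(3)/P(3)) = (1/3)·log₂((1/3)/(1/4)) = 0.13835

D_KL(Q||P) = 1.19499 - 0.37183 + 0.13835 = 0.96151 ≈ 0.9615 bits

These are NOT equal (difference: 0.3592 bits). KL divergence is asymmetric: D_KL(P||Q) ≠ D_KL(Q||P) in general.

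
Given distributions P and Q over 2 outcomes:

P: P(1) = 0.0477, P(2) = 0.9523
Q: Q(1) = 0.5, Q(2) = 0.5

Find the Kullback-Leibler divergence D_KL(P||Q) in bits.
0.7235 bits

D_KL(P||Q) = Σ P(x) log₂(P(x)/Q(x))

Computing term by term:
  P(1)·log₂(P(1)/Q(1)) = 0.0477·log₂(0.0477/0.5) = -0.16170
  P(2)·log₂(P(2)/Q(2)) = 0.9523·log₂(0.9523/0.5) = 0.88515

D_KL(P||Q) = -0.16170 + 0.88515 = 0.72345 ≈ 0.7235 bits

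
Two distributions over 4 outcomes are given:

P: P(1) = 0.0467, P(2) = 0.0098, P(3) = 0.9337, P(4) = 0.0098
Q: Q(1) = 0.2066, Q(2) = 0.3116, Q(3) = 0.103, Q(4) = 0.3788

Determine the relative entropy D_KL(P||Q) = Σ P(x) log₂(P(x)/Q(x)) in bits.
2.7687 bits

D_KL(P||Q) = Σ P(x) log₂(P(x)/Q(x))

Computing term by term:
  P(1)·log₂(P(1)/Q(1)) = 0.0467·log₂(0.0467/0.2066) = -0.10019
  P(2)·log₂(P(2)/Q(2)) = 0.0098·log₂(0.0098/0.3116) = -0.04891
  P(3)·log₂(P(3)/Q(3)) = 0.9337·log₂(0.9337/0.103) = 2.96946
  P(4)·log₂(P(4)/Q(4)) = 0.0098·log₂(0.0098/0.3788) = -0.05167

D_KL(P||Q) = -0.10019 - 0.04891 + 2.96946 - 0.05167 = 2.76869 ≈ 2.7687 bits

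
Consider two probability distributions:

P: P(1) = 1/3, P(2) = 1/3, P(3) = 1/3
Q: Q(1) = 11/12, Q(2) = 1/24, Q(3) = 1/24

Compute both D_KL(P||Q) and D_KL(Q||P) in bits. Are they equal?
D_KL(P||Q) = 1.5135 bits, D_KL(Q||P) = 1.0878 bits. No, they are not equal.

D_KL(P||Q) = Σ P(x) log₂(P(x)/Q(x))

Computing term by term:
  P(1)·log₂(P(1)/Q(1)) = (1/3)·log₂((1/3)/(11/12)) = -0.48648
  P(2)·log₂(P(2)/Q(2)) = (1/3)·log₂((1/3)/(1/24)) = 1.00000
  P(3)·log₂(P(3)/Q(3)) = (1/3)·log₂((1/3)/(1/24)) = 1.00000

D_KL(P||Q) = -0.48648 + 1.00000 + 1.00000 = 1.51352 ≈ 1.5135 bits

D_KL(Q||P) = Σ Q(x) log₂(Q(x)/P(x))

Computing term by term:
  Q(1)·log₂(Q(1)/P(1)) = (11/12)·log₂((11/12)/(1/3)) = 1.33781
  Q(2)·log₂(Q(2)/P(2)) = (1/24)·log₂((1/24)/(1/3)) = -0.12500
  Q(3)·log₂(Q(3)/P(3)) = (1/24)·log₂((1/24)/(1/3)) = -0.12500

D_KL(Q||P) = 1.33781 - 0.12500 - 0.12500 = 1.08781 ≈ 1.0878 bits

These are NOT equal (difference: 0.4257 bits). KL divergence is asymmetric: D_KL(P||Q) ≠ D_KL(Q||P) in general.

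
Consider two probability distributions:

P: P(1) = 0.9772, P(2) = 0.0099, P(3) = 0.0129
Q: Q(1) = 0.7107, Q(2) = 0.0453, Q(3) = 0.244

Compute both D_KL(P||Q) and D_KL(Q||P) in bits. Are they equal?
D_KL(P||Q) = 0.3725 bits, D_KL(Q||P) = 0.8078 bits. No, they are not equal.

D_KL(P||Q) = Σ P(x) log₂(P(x)/Q(x))

Computing term by term:
  P(1)·log₂(P(1)/Q(1)) = 0.9772·log₂(0.9772/0.7107) = 0.44894
  P(2)·log₂(P(2)/Q(2)) = 0.0099·log₂(0.0099/0.0453) = -0.02172
  P(3)·log₂(P(3)/Q(3)) = 0.0129·log₂(0.0129/0.244) = -0.05471

D_KL(P||Q) = 0.44894 - 0.02172 - 0.05471 = 0.37251 ≈ 0.3725 bits

D_KL(Q||P) = Σ Q(x) log₂(Q(x)/P(x))

Computing term by term:
  Q(1)·log₂(Q(1)/P(1)) = 0.7107·log₂(0.7107/0.9772) = -0.32650
  Q(2)·log₂(Q(2)/P(2)) = 0.0453·log₂(0.0453/0.0099) = 0.09939
  Q(3)·log₂(Q(3)/P(3)) = 0.244·log₂(0.244/0.0129) = 1.03491

D_KL(Q||P) = -0.32650 + 0.09939 + 1.03491 = 0.80780 ≈ 0.8078 bits

These are NOT equal (difference: 0.4353 bits). KL divergence is asymmetric: D_KL(P||Q) ≠ D_KL(Q||P) in general.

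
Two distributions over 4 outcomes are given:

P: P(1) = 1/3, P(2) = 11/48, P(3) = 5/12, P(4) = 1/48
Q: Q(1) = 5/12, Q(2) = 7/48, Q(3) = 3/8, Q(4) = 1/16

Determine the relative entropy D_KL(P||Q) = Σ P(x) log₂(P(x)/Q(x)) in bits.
0.0724 bits

D_KL(P||Q) = Σ P(x) log₂(P(x)/Q(x))

Computing term by term:
  P(1)·log₂(P(1)/Q(1)) = (1/3)·log₂((1/3)/(5/12)) = -0.10731
  P(2)·log₂(P(2)/Q(2)) = (11/48)·log₂((11/48)/(7/48)) = 0.14943
  P(3)·log₂(P(3)/Q(3)) = (5/12)·log₂((5/12)/(3/8)) = 0.06333
  P(4)·log₂(P(4)/Q(4)) = (1/48)·log₂((1/48)/(1/16)) = -0.03302

D_KL(P||Q) = -0.10731 + 0.14943 + 0.06333 - 0.03302 = 0.07243 ≈ 0.0724 bits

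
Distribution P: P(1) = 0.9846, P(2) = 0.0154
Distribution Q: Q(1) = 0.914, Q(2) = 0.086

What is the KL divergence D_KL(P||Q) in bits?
0.0675 bits

D_KL(P||Q) = Σ P(x) log₂(P(x)/Q(x))

Computing term by term:
  P(1)·log₂(P(1)/Q(1)) = 0.9846·log₂(0.9846/0.914) = 0.10569
  P(2)·log₂(P(2)/Q(2)) = 0.0154·log₂(0.0154/0.086) = -0.03821

D_KL(P||Q) = 0.10569 - 0.03821 = 0.06748 ≈ 0.0675 bits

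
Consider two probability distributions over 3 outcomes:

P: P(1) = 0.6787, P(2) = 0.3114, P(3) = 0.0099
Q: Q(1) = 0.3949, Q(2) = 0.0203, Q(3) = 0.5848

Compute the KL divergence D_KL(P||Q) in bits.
1.6987 bits

D_KL(P||Q) = Σ P(x) log₂(P(x)/Q(x))

Computing term by term:
  P(1)·log₂(P(1)/Q(1)) = 0.6787·log₂(0.6787/0.3949) = 0.53026
  P(2)·log₂(P(2)/Q(2)) = 0.3114·log₂(0.3114/0.0203) = 1.22667
  P(3)·log₂(P(3)/Q(3)) = 0.0099·log₂(0.0099/0.5848) = -0.05826

D_KL(P||Q) = 0.53026 + 1.22667 - 0.05826 = 1.69867 ≈ 1.6987 bits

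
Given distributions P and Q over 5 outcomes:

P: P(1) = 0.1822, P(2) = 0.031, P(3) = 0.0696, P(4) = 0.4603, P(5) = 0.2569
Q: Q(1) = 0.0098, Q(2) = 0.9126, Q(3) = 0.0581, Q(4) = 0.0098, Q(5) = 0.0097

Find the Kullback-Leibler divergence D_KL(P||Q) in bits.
4.4059 bits

D_KL(P||Q) = Σ P(x) log₂(P(x)/Q(x))

Computing term by term:
  P(1)·log₂(P(1)/Q(1)) = 0.1822·log₂(0.1822/0.0098) = 0.76826
  P(2)·log₂(P(2)/Q(2)) = 0.031·log₂(0.031/0.9126) = -0.15127
  P(3)·log₂(P(3)/Q(3)) = 0.0696·log₂(0.0696/0.0581) = 0.01813
  P(4)·log₂(P(4)/Q(4)) = 0.4603·log₂(0.4603/0.0098) = 2.55634
  P(5)·log₂(P(5)/Q(5)) = 0.2569·log₂(0.2569/0.0097) = 1.21439

D_KL(P||Q) = 0.76826 - 0.15127 + 0.01813 + 2.55634 + 1.21439 = 4.40585 ≈ 4.4059 bits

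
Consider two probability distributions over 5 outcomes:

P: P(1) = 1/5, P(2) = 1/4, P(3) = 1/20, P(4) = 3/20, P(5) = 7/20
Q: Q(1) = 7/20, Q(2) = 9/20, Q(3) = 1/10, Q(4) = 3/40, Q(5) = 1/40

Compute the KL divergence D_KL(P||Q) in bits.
1.0591 bits

D_KL(P||Q) = Σ P(x) log₂(P(x)/Q(x))

Computing term by term:
  P(1)·log₂(P(1)/Q(1)) = (1/5)·log₂((1/5)/(7/20)) = -0.16147
  P(2)·log₂(P(2)/Q(2)) = (1/4)·log₂((1/4)/(9/20)) = -0.21200
  P(3)·log₂(P(3)/Q(3)) = (1/20)·log₂((1/20)/(1/10)) = -0.05000
  P(4)·log₂(P(4)/Q(4)) = (3/20)·log₂((3/20)/(3/40)) = 0.15000
  P(5)·log₂(P(5)/Q(5)) = (7/20)·log₂((7/20)/(1/40)) = 1.33257

D_KL(P||Q) = -0.16147 - 0.21200 - 0.05000 + 0.15000 + 1.33257 = 1.05910 ≈ 1.0591 bits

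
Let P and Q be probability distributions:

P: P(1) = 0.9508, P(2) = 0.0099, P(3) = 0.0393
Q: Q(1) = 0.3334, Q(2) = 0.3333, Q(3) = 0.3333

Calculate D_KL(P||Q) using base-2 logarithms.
1.2661 bits

D_KL(P||Q) = Σ P(x) log₂(P(x)/Q(x))

Computing term by term:
  P(1)·log₂(P(1)/Q(1)) = 0.9508·log₂(0.9508/0.3334) = 1.43750
  P(2)·log₂(P(2)/Q(2)) = 0.0099·log₂(0.0099/0.3333) = -0.05023
  P(3)·log₂(P(3)/Q(3)) = 0.0393·log₂(0.0393/0.3333) = -0.12121

D_KL(P||Q) = 1.43750 - 0.05023 - 0.12121 = 1.26606 ≈ 1.2661 bits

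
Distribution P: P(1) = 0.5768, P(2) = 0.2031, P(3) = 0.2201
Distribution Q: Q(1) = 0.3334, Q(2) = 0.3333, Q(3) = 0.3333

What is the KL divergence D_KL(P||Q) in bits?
0.1792 bits

D_KL(P||Q) = Σ P(x) log₂(P(x)/Q(x))

Computing term by term:
  P(1)·log₂(P(1)/Q(1)) = 0.5768·log₂(0.5768/0.3334) = 0.45614
  P(2)·log₂(P(2)/Q(2)) = 0.2031·log₂(0.2031/0.3333) = -0.14514
  P(3)·log₂(P(3)/Q(3)) = 0.2201·log₂(0.2201/0.3333) = -0.13177

D_KL(P||Q) = 0.45614 - 0.14514 - 0.13177 = 0.17923 ≈ 0.1792 bits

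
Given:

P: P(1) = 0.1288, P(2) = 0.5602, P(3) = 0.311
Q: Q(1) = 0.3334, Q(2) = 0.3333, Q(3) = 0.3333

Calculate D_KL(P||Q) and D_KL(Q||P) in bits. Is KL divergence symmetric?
D_KL(P||Q) = 0.2119 bits, D_KL(Q||P) = 0.2411 bits. No, KL divergence is not symmetric.

D_KL(P||Q) = Σ P(x) log₂(P(x)/Q(x))

Computing term by term:
  P(1)·log₂(P(1)/Q(1)) = 0.1288·log₂(0.1288/0.3334) = -0.17673
  P(2)·log₂(P(2)/Q(2)) = 0.5602·log₂(0.5602/0.3333) = 0.41966
  P(3)·log₂(P(3)/Q(3)) = 0.311·log₂(0.311/0.3333) = -0.03107

D_KL(P||Q) = -0.17673 + 0.41966 - 0.03107 = 0.21186 ≈ 0.2119 bits

D_KL(Q||P) = Σ Q(x) log₂(Q(x)/P(x))

Computing term by term:
  Q(1)·log₂(Q(1)/P(1)) = 0.3334·log₂(0.3334/0.1288) = 0.45747
  Q(2)·log₂(Q(2)/P(2)) = 0.3333·log₂(0.3333/0.5602) = -0.24968
  Q(3)·log₂(Q(3)/P(3)) = 0.3333·log₂(0.3333/0.311) = 0.03330

D_KL(Q||P) = 0.45747 - 0.24968 + 0.03330 = 0.24109 ≈ 0.2411 bits

These are NOT equal (difference: 0.0292 bits). KL divergence is asymmetric: D_KL(P||Q) ≠ D_KL(Q||P) in general.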